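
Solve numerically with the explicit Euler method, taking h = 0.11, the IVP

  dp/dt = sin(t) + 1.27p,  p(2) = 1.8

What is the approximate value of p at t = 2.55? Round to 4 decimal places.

4.0454

Euler: p_{n+1} = p_n + h·f(t_n, p_n).
t=2.000000, p=1.800000: f=3.195297 → p ← 1.800000 + 0.11·3.195297 = 2.151483
t=2.110000, p=2.151483: f=3.590501 → p ← 2.151483 + 0.11·3.590501 = 2.546438
t=2.220000, p=2.546438: f=4.030541 → p ← 2.546438 + 0.11·4.030541 = 2.989797
t=2.330000, p=2.989797: f=4.522427 → p ← 2.989797 + 0.11·4.522427 = 3.487264
t=2.440000, p=3.487264: f=5.074261 → p ← 3.487264 + 0.11·5.074261 = 4.045433
p(2.55) ≈ 4.0454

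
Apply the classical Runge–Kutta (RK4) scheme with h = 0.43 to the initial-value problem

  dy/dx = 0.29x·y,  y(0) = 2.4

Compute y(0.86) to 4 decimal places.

2.6717

RK4: k1 = f(x_n, y_n); k2 = f(x_n + h/2, y_n + (h/2)·k1); k3 = f(x_n + h/2, y_n + (h/2)·k2); k4 = f(x_n + h, y_n + h·k3); y_{n+1} = y_n + (h/6)·(k1 + 2k2 + 2k3 + k4).
x=0.000000, y=2.400000:
  k1 = f(0.000000, 2.400000) = 0.000000
  k2 = f(0.215000, 2.400000) = 0.149640
  k3 = f(0.215000, 2.432173) = 0.151646
  k4 = f(0.430000, 2.465208) = 0.307411
  y ← 2.400000 + (0.43/6)·(k1 + 2k2 + 2k3 + k4) = 2.465215
x=0.430000, y=2.465215:
  k1 = f(0.430000, 2.465215) = 0.307412
  k2 = f(0.645000, 2.531309) = 0.473481
  k3 = f(0.645000, 2.567014) = 0.480160
  k4 = f(0.860000, 2.671684) = 0.666318
  y ← 2.465215 + (0.43/6)·(k1 + 2k2 + 2k3 + k4) = 2.671688
y(0.86) ≈ 2.6717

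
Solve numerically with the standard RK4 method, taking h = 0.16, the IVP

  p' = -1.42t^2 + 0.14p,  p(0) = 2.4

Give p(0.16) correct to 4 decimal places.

2.4524

RK4: k1 = f(t_n, p_n); k2 = f(t_n + h/2, p_n + (h/2)·k1); k3 = f(t_n + h/2, p_n + (h/2)·k2); k4 = f(t_n + h, p_n + h·k3); p_{n+1} = p_n + (h/6)·(k1 + 2k2 + 2k3 + k4).
t=0.000000, p=2.400000:
  k1 = f(0.000000, 2.400000) = 0.336000
  k2 = f(0.080000, 2.426880) = 0.330675
  k3 = f(0.080000, 2.426454) = 0.330616
  k4 = f(0.160000, 2.452898) = 0.307054
  p ← 2.400000 + (0.16/6)·(k1 + 2k2 + 2k3 + k4) = 2.452417
p(0.16) ≈ 2.4524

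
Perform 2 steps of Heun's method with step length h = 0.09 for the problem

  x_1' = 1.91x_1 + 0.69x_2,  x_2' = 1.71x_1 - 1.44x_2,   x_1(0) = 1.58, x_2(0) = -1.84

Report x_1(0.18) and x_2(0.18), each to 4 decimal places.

2.0165, -0.9396

Heun on (x_1,x_2): k1 = f(x_n, state_n); k2 = f(x_n + h, state_n + h·k1); state_{n+1} = state_n + (h/2)·(k1 + k2).
0.000000: (1.580000, -1.840000)
  k1 = (1.748200, 5.351400)
  predictor → (1.737338, -1.358374)
  k2 = (2.381038, 4.926907)
  → (1.765816, -1.377476)
0.090000: (1.765816, -1.377476)
  k1 = (2.422249, 5.003111)
  predictor → (1.983818, -0.927196)
  k2 = (3.149327, 4.727492)
  → (2.016537, -0.939599)
(x_1(0.18), x_2(0.18)) ≈ (2.0165, -0.9396)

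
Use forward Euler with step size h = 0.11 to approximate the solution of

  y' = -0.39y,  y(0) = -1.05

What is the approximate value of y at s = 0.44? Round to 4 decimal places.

-0.8811

Euler: y_{n+1} = y_n + h·f(s_n, y_n).
s=0.000000, y=-1.050000: f=0.409500 → y ← -1.050000 + 0.11·0.409500 = -1.004955
s=0.110000, y=-1.004955: f=0.391932 → y ← -1.004955 + 0.11·0.391932 = -0.961842
s=0.220000, y=-0.961842: f=0.375119 → y ← -0.961842 + 0.11·0.375119 = -0.920579
s=0.330000, y=-0.920579: f=0.359026 → y ← -0.920579 + 0.11·0.359026 = -0.881087
y(0.44) ≈ -0.8811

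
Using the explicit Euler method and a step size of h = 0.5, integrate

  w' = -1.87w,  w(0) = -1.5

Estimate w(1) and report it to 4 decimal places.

-0.0063

Euler: w_{n+1} = w_n + h·f(x_n, w_n).
x=0.000000, w=-1.500000: f=2.805000 → w ← -1.500000 + 0.5·2.805000 = -0.097500
x=0.500000, w=-0.097500: f=0.182325 → w ← -0.097500 + 0.5·0.182325 = -0.006337
w(1) ≈ -0.0063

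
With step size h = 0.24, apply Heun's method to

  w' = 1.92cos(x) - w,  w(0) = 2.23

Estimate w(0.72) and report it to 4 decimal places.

1.9666

Heun: k1 = f(x_n, w_n); k2 = f(x_n + h, w_n + h·k1); w_{n+1} = w_n + (h/2)·(k1 + k2).
x=0.000000, w=2.230000:
  k1 = f(0.000000, 2.230000) = -0.310000
  k2 = f(0.240000, 2.155600) = -0.290631
  w ← 2.230000 + (0.24/2)·(-0.310000 + (-0.290631)) = 2.157924
x=0.240000, w=2.157924:
  k1 = f(0.240000, 2.157924) = -0.292955
  k2 = f(0.480000, 2.087615) = -0.384585
  w ← 2.157924 + (0.24/2)·(-0.292955 + (-0.384585)) = 2.076619
x=0.480000, w=2.076619:
  k1 = f(0.480000, 2.076619) = -0.373589
  k2 = f(0.720000, 1.986958) = -0.543491
  w ← 2.076619 + (0.24/2)·(-0.373589 + (-0.543491)) = 1.966570
w(0.72) ≈ 1.9666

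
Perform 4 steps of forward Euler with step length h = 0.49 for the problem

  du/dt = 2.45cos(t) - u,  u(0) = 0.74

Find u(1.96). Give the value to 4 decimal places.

0.9467

Euler: u_{n+1} = u_n + h·f(t_n, u_n).
t=0.000000, u=0.740000: f=1.710000 → u ← 0.740000 + 0.49·1.710000 = 1.577900
t=0.490000, u=1.577900: f=0.583816 → u ← 1.577900 + 0.49·0.583816 = 1.863970
t=0.980000, u=1.863970: f=-0.499264 → u ← 1.863970 + 0.49·(-0.499264) = 1.619330
t=1.470000, u=1.619330: f=-1.372797 → u ← 1.619330 + 0.49·(-1.372797) = 0.946660
u(1.96) ≈ 0.9467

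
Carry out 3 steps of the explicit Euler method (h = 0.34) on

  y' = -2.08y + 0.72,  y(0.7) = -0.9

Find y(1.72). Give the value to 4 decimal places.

Euler: y_{n+1} = y_n + h·f(t_n, y_n).
t=0.700000, y=-0.900000: f=2.592000 → y ← -0.900000 + 0.34·2.592000 = -0.018720
t=1.040000, y=-0.018720: f=0.758938 → y ← -0.018720 + 0.34·0.758938 = 0.239319
t=1.380000, y=0.239319: f=0.222217 → y ← 0.239319 + 0.34·0.222217 = 0.314873
y(1.72) ≈ 0.3149

0.3149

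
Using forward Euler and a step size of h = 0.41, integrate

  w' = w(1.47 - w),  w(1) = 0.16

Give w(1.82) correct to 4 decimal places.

Euler: w_{n+1} = w_n + h·f(s_n, w_n).
s=1.000000, w=0.160000: f=0.209600 → w ← 0.160000 + 0.41·0.209600 = 0.245936
s=1.410000, w=0.245936: f=0.301041 → w ← 0.245936 + 0.41·0.301041 = 0.369363
w(1.82) ≈ 0.3694

0.3694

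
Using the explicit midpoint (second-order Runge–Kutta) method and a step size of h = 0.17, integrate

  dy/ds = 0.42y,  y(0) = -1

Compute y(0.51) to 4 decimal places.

-1.2387

Midpoint: k1 = f(s_n, y_n); k2 = f(s_n + h/2, y_n + (h/2)·k1); y_{n+1} = y_n + h·k2.
s=0.000000, y=-1.000000:
  k1 = f(0.000000, -1.000000) = -0.420000
  k2 = f(0.085000, -1.035700) = -0.434994
  y ← -1.000000 + 0.17·(-0.434994) = -1.073949
s=0.170000, y=-1.073949:
  k1 = f(0.170000, -1.073949) = -0.451059
  k2 = f(0.255000, -1.112289) = -0.467161
  y ← -1.073949 + 0.17·(-0.467161) = -1.153366
s=0.340000, y=-1.153366:
  k1 = f(0.340000, -1.153366) = -0.484414
  k2 = f(0.425000, -1.194542) = -0.501707
  y ← -1.153366 + 0.17·(-0.501707) = -1.238657
y(0.51) ≈ -1.2387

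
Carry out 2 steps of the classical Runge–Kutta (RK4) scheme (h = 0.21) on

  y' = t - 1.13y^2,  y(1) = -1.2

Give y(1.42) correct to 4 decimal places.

-1.5813

RK4: k1 = f(t_n, y_n); k2 = f(t_n + h/2, y_n + (h/2)·k1); k3 = f(t_n + h/2, y_n + (h/2)·k2); k4 = f(t_n + h, y_n + h·k3); y_{n+1} = y_n + (h/6)·(k1 + 2k2 + 2k3 + k4).
t=1.000000, y=-1.200000:
  k1 = f(1.000000, -1.200000) = -0.627200
  k2 = f(1.105000, -1.265856) = -0.705702
  k3 = f(1.105000, -1.274099) = -0.729360
  k4 = f(1.210000, -1.353166) = -0.859095
  y ← -1.200000 + (0.21/6)·(k1 + 2k2 + 2k3 + k4) = -1.352475
t=1.210000, y=-1.352475:
  k1 = f(1.210000, -1.352475) = -0.856982
  k2 = f(1.315000, -1.442458) = -1.036174
  k3 = f(1.315000, -1.461273) = -1.097910
  k4 = f(1.420000, -1.583036) = -1.411783
  y ← -1.352475 + (0.21/6)·(k1 + 2k2 + 2k3 + k4) = -1.581267
y(1.42) ≈ -1.5813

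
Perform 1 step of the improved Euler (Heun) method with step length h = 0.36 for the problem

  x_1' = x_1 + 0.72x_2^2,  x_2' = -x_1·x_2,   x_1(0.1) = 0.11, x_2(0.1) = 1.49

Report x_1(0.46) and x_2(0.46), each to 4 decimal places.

0.8134, 1.2737

Heun on (x_1,x_2): k1 = f(t_n, state_n); k2 = f(t_n + h, state_n + h·k1); state_{n+1} = state_n + (h/2)·(k1 + k2).
0.100000: (0.110000, 1.490000)
  k1 = (1.708472, -0.163900)
  predictor → (0.725050, 1.430996)
  k2 = (2.199430, -1.037544)
  → (0.813422, 1.273740)
(x_1(0.46), x_2(0.46)) ≈ (0.8134, 1.2737)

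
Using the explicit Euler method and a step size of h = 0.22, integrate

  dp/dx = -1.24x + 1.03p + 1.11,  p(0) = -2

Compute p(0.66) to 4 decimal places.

-2.9735

Euler: p_{n+1} = p_n + h·f(x_n, p_n).
x=0.000000, p=-2.000000: f=-0.950000 → p ← -2.000000 + 0.22·(-0.950000) = -2.209000
x=0.220000, p=-2.209000: f=-1.438070 → p ← -2.209000 + 0.22·(-1.438070) = -2.525375
x=0.440000, p=-2.525375: f=-2.036737 → p ← -2.525375 + 0.22·(-2.036737) = -2.973457
p(0.66) ≈ -2.9735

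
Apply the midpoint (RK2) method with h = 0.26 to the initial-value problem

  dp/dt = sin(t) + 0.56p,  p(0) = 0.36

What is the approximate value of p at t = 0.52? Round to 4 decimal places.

Midpoint: k1 = f(t_n, p_n); k2 = f(t_n + h/2, p_n + (h/2)·k1); p_{n+1} = p_n + h·k2.
t=0.000000, p=0.360000:
  k1 = f(0.000000, 0.360000) = 0.201600
  k2 = f(0.130000, 0.386208) = 0.345911
  p ← 0.360000 + 0.26·0.345911 = 0.449937
t=0.260000, p=0.449937:
  k1 = f(0.260000, 0.449937) = 0.509045
  k2 = f(0.390000, 0.516113) = 0.669211
  p ← 0.449937 + 0.26·0.669211 = 0.623932
p(0.52) ≈ 0.6239

0.6239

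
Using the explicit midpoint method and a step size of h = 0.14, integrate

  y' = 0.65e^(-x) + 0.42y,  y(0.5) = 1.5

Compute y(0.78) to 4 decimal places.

1.7895

Midpoint: k1 = f(x_n, y_n); k2 = f(x_n + h/2, y_n + (h/2)·k1); y_{n+1} = y_n + h·k2.
x=0.500000, y=1.500000:
  k1 = f(0.500000, 1.500000) = 1.024245
  k2 = f(0.570000, 1.571697) = 1.027704
  y ← 1.500000 + 0.14·1.027704 = 1.643879
x=0.640000, y=1.643879:
  k1 = f(0.640000, 1.643879) = 1.033169
  k2 = f(0.710000, 1.716200) = 1.040373
  y ← 1.643879 + 0.14·1.040373 = 1.789531
y(0.78) ≈ 1.7895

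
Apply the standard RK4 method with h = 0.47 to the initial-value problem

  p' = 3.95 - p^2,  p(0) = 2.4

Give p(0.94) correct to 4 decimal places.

2.0213

RK4: k1 = f(x_n, p_n); k2 = f(x_n + h/2, p_n + (h/2)·k1); k3 = f(x_n + h/2, p_n + (h/2)·k2); k4 = f(x_n + h, p_n + h·k3); p_{n+1} = p_n + (h/6)·(k1 + 2k2 + 2k3 + k4).
x=0.000000, p=2.400000:
  k1 = f(0.000000, 2.400000) = -1.810000
  k2 = f(0.235000, 1.974650) = 0.050757
  k3 = f(0.235000, 2.411928) = -1.867397
  k4 = f(0.470000, 1.522324) = 1.632531
  p ← 2.400000 + (0.47/6)·(k1 + 2k2 + 2k3 + k4) = 2.101491
x=0.470000, p=2.101491:
  k1 = f(0.470000, 2.101491) = -0.466266
  k2 = f(0.705000, 1.991919) = -0.017741
  k3 = f(0.705000, 2.097322) = -0.448761
  k4 = f(0.940000, 1.890574) = 0.375731
  p ← 2.101491 + (0.47/6)·(k1 + 2k2 + 2k3 + k4) = 2.021314
p(0.94) ≈ 2.0213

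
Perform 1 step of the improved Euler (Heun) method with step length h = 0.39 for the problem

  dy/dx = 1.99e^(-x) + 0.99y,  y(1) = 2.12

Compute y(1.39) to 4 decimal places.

3.3911

Heun: k1 = f(x_n, y_n); k2 = f(x_n + h, y_n + h·k1); y_{n+1} = y_n + (h/2)·(k1 + k2).
x=1.000000, y=2.120000:
  k1 = f(1.000000, 2.120000) = 2.830880
  k2 = f(1.390000, 3.224043) = 3.687463
  y ← 2.120000 + (0.39/2)·(2.830880 + 3.687463) = 3.391077
y(1.39) ≈ 3.3911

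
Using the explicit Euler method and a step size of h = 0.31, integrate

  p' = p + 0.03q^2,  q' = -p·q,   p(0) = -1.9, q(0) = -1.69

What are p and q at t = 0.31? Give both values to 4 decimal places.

-2.4624, -2.6854

Euler on (p,q): p_{n+1} = p_n + h·p', q_{n+1} = q_n + h·q'.
0.000000: (-1.900000, -1.690000); f=(-1.814317, -3.211000) → (-2.462438, -2.685410)
(p(0.31), q(0.31)) ≈ (-2.4624, -2.6854)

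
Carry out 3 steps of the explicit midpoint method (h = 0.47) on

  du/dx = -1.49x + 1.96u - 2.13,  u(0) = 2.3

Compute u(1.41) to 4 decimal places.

Midpoint: k1 = f(x_n, u_n); k2 = f(x_n + h/2, u_n + (h/2)·k1); u_{n+1} = u_n + h·k2.
x=0.000000, u=2.300000:
  k1 = f(0.000000, 2.300000) = 2.378000
  k2 = f(0.235000, 2.858830) = 3.123157
  u ← 2.300000 + 0.47·3.123157 = 3.767884
x=0.470000, u=3.767884:
  k1 = f(0.470000, 3.767884) = 4.554752
  k2 = f(0.705000, 4.838250) = 6.302521
  u ← 3.767884 + 0.47·6.302521 = 6.730068
x=0.940000, u=6.730068:
  k1 = f(0.940000, 6.730068) = 9.660334
  k2 = f(1.175000, 9.000247) = 13.759734
  u ← 6.730068 + 0.47·13.759734 = 13.197144
u(1.41) ≈ 13.1971

13.1971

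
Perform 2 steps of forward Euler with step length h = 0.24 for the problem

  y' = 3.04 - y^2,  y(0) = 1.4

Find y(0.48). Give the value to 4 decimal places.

1.7281

Euler: y_{n+1} = y_n + h·f(t_n, y_n).
t=0.000000, y=1.400000: f=1.080000 → y ← 1.400000 + 0.24·1.080000 = 1.659200
t=0.240000, y=1.659200: f=0.287055 → y ← 1.659200 + 0.24·0.287055 = 1.728093
y(0.48) ≈ 1.7281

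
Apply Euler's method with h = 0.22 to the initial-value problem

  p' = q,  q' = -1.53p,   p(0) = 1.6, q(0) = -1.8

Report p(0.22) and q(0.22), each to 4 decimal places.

1.2040, -2.3386

Euler on (p,q): p_{n+1} = p_n + h·p', q_{n+1} = q_n + h·q'.
0.000000: (1.600000, -1.800000); f=(-1.800000, -2.448000) → (1.204000, -2.338560)
(p(0.22), q(0.22)) ≈ (1.2040, -2.3386)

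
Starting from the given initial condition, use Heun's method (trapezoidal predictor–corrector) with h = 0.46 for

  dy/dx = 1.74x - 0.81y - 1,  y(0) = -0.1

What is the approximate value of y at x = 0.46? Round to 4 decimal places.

-0.2599

Heun: k1 = f(x_n, y_n); k2 = f(x_n + h, y_n + h·k1); y_{n+1} = y_n + (h/2)·(k1 + k2).
x=0.000000, y=-0.100000:
  k1 = f(0.000000, -0.100000) = -0.919000
  k2 = f(0.460000, -0.522740) = 0.223819
  y ← -0.100000 + (0.46/2)·(-0.919000 + 0.223819) = -0.259892
y(0.46) ≈ -0.2599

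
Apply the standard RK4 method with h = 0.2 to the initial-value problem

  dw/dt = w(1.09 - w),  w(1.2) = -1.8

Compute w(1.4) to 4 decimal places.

-3.7298

RK4: k1 = f(t_n, w_n); k2 = f(t_n + h/2, w_n + (h/2)·k1); k3 = f(t_n + h/2, w_n + (h/2)·k2); k4 = f(t_n + h, w_n + h·k3); w_{n+1} = w_n + (h/6)·(k1 + 2k2 + 2k3 + k4).
t=1.200000, w=-1.800000:
  k1 = f(1.200000, -1.800000) = -5.202000
  k2 = f(1.300000, -2.320200) = -7.912346
  k3 = f(1.300000, -2.591235) = -9.538942
  k4 = f(1.400000, -3.707788) = -17.789185
  w ← -1.800000 + (0.2/6)·(k1 + 2k2 + 2k3 + k4) = -3.729792
w(1.4) ≈ -3.7298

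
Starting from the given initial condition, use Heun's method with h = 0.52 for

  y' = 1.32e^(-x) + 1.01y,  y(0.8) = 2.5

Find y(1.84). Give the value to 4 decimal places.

7.6529

Heun: k1 = f(x_n, y_n); k2 = f(x_n + h, y_n + h·k1); y_{n+1} = y_n + (h/2)·(k1 + k2).
x=0.800000, y=2.500000:
  k1 = f(0.800000, 2.500000) = 3.118114
  k2 = f(1.320000, 4.121419) = 4.515252
  y ← 2.500000 + (0.52/2)·(3.118114 + 4.515252) = 4.484675
x=1.320000, y=4.484675:
  k1 = f(1.320000, 4.484675) = 4.882141
  k2 = f(1.840000, 7.023388) = 7.303261
  y ← 4.484675 + (0.52/2)·(4.882141 + 7.303261) = 7.652880
y(1.84) ≈ 7.6529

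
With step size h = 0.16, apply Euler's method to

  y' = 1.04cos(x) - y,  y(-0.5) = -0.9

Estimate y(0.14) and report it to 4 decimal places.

Euler: y_{n+1} = y_n + h·f(x_n, y_n).
x=-0.500000, y=-0.900000: f=1.812686 → y ← -0.900000 + 0.16·1.812686 = -0.609970
x=-0.340000, y=-0.609970: f=1.590435 → y ← -0.609970 + 0.16·1.590435 = -0.355501
x=-0.180000, y=-0.355501: f=1.378698 → y ← -0.355501 + 0.16·1.378698 = -0.134909
x=-0.020000, y=-0.134909: f=1.174701 → y ← -0.134909 + 0.16·1.174701 = 0.053043
y(0.14) ≈ 0.0530

0.0530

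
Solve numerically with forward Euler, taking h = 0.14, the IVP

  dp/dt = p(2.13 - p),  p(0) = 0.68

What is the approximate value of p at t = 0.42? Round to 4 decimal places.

Euler: p_{n+1} = p_n + h·f(t_n, p_n).
t=0.000000, p=0.680000: f=0.986000 → p ← 0.680000 + 0.14·0.986000 = 0.818040
t=0.140000, p=0.818040: f=1.073236 → p ← 0.818040 + 0.14·1.073236 = 0.968293
t=0.280000, p=0.968293: f=1.124873 → p ← 0.968293 + 0.14·1.124873 = 1.125775
p(0.42) ≈ 1.1258

1.1258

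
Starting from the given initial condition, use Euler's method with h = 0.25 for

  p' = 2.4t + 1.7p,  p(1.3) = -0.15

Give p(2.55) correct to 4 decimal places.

Euler: p_{n+1} = p_n + h·f(t_n, p_n).
t=1.300000, p=-0.150000: f=2.865000 → p ← -0.150000 + 0.25·2.865000 = 0.566250
t=1.550000, p=0.566250: f=4.682625 → p ← 0.566250 + 0.25·4.682625 = 1.736906
t=1.800000, p=1.736906: f=7.272741 → p ← 1.736906 + 0.25·7.272741 = 3.555091
t=2.050000, p=3.555091: f=10.963655 → p ← 3.555091 + 0.25·10.963655 = 6.296005
t=2.300000, p=6.296005: f=16.223209 → p ← 6.296005 + 0.25·16.223209 = 10.351807
p(2.55) ≈ 10.3518

10.3518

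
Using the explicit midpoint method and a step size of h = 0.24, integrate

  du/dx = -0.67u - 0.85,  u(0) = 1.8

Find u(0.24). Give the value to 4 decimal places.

1.3462

Midpoint: k1 = f(x_n, u_n); k2 = f(x_n + h/2, u_n + (h/2)·k1); u_{n+1} = u_n + h·k2.
x=0.000000, u=1.800000:
  k1 = f(0.000000, 1.800000) = -2.056000
  k2 = f(0.120000, 1.553280) = -1.890698
  u ← 1.800000 + 0.24·(-1.890698) = 1.346233
u(0.24) ≈ 1.3462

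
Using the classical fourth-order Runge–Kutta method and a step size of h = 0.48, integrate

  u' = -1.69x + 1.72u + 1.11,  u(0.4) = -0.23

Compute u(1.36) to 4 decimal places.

-1.5903

RK4: k1 = f(x_n, u_n); k2 = f(x_n + h/2, u_n + (h/2)·k1); k3 = f(x_n + h/2, u_n + (h/2)·k2); k4 = f(x_n + h, u_n + h·k3); u_{n+1} = u_n + (h/6)·(k1 + 2k2 + 2k3 + k4).
x=0.400000, u=-0.230000:
  k1 = f(0.400000, -0.230000) = 0.038400
  k2 = f(0.640000, -0.220784) = -0.351348
  k3 = f(0.640000, -0.314324) = -0.512237
  k4 = f(0.880000, -0.475874) = -1.195703
  u ← -0.230000 + (0.48/6)·(k1 + 2k2 + 2k3 + k4) = -0.460758
x=0.880000, u=-0.460758:
  k1 = f(0.880000, -0.460758) = -1.169703
  k2 = f(1.120000, -0.741487) = -2.058157
  k3 = f(1.120000, -0.954716) = -2.424911
  k4 = f(1.360000, -1.624715) = -3.982910
  u ← -0.460758 + (0.48/6)·(k1 + 2k2 + 2k3 + k4) = -1.590258
u(1.36) ≈ -1.5903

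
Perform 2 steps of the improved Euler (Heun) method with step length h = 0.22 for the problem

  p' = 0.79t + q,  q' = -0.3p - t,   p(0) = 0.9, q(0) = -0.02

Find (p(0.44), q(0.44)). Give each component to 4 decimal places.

Heun on (p,q): k1 = f(t_n, state_n); k2 = f(t_n + h, state_n + h·k1); state_{n+1} = state_n + (h/2)·(k1 + k2).
0.000000: (0.900000, -0.020000)
  k1 = (-0.020000, -0.270000)
  predictor → (0.895600, -0.079400)
  k2 = (0.094400, -0.488680)
  → (0.908184, -0.103455)
0.220000: (0.908184, -0.103455)
  k1 = (0.070345, -0.492455)
  predictor → (0.923660, -0.211795)
  k2 = (0.135805, -0.717098)
  → (0.930861, -0.236506)
(p(0.44), q(0.44)) ≈ (0.9309, -0.2365)

0.9309, -0.2365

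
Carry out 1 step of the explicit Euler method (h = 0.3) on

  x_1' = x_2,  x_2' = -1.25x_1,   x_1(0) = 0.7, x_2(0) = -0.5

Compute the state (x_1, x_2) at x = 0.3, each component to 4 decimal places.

Euler on (x_1,x_2): x_1_{n+1} = x_1_n + h·x_1', x_2_{n+1} = x_2_n + h·x_2'.
0.000000: (0.700000, -0.500000); f=(-0.500000, -0.875000) → (0.550000, -0.762500)
(x_1(0.3), x_2(0.3)) ≈ (0.5500, -0.7625)

0.5500, -0.7625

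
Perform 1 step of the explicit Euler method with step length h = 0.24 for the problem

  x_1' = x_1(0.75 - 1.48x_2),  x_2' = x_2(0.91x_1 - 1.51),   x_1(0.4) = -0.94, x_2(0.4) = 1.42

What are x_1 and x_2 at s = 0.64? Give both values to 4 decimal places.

Euler on (x_1,x_2): x_1_{n+1} = x_1_n + h·x_1', x_2_{n+1} = x_2_n + h·x_2'.
0.400000: (-0.940000, 1.420000); f=(1.270504, -3.358868) → (-0.635079, 0.613872)
(x_1(0.64), x_2(0.64)) ≈ (-0.6351, 0.6139)

-0.6351, 0.6139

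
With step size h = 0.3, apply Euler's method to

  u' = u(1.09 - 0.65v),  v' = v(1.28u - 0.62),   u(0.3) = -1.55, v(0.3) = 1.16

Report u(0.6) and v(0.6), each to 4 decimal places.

Euler on (u,v): u_{n+1} = u_n + h·u', v_{n+1} = v_n + h·v'.
0.300000: (-1.550000, 1.160000); f=(-0.520800, -3.020640) → (-1.706240, 0.253808)
(u(0.6), v(0.6)) ≈ (-1.7062, 0.2538)

-1.7062, 0.2538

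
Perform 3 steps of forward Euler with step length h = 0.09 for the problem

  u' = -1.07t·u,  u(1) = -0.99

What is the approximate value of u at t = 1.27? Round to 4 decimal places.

Euler: u_{n+1} = u_n + h·f(t_n, u_n).
t=1.000000, u=-0.990000: f=1.059300 → u ← -0.990000 + 0.09·1.059300 = -0.894663
t=1.090000, u=-0.894663: f=1.043445 → u ← -0.894663 + 0.09·1.043445 = -0.800753
t=1.180000, u=-0.800753: f=1.011031 → u ← -0.800753 + 0.09·1.011031 = -0.709760
u(1.27) ≈ -0.7098

-0.7098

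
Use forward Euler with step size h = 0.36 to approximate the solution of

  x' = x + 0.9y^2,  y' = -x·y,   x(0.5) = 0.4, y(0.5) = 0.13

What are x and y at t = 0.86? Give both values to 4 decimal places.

0.5495, 0.1113

Euler on (x,y): x_{n+1} = x_n + h·x', y_{n+1} = y_n + h·y'.
0.500000: (0.400000, 0.130000); f=(0.415210, -0.052000) → (0.549476, 0.111280)
(x(0.86), y(0.86)) ≈ (0.5495, 0.1113)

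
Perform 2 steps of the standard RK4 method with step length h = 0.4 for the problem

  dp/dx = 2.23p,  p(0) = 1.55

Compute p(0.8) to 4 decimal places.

9.1865

RK4: k1 = f(x_n, p_n); k2 = f(x_n + h/2, p_n + (h/2)·k1); k3 = f(x_n + h/2, p_n + (h/2)·k2); k4 = f(x_n + h, p_n + h·k3); p_{n+1} = p_n + (h/6)·(k1 + 2k2 + 2k3 + k4).
x=0.000000, p=1.550000:
  k1 = f(0.000000, 1.550000) = 3.456500
  k2 = f(0.200000, 2.241300) = 4.998099
  k3 = f(0.200000, 2.549620) = 5.685652
  k4 = f(0.400000, 3.824261) = 8.528102
  p ← 1.550000 + (0.4/6)·(k1 + 2k2 + 2k3 + k4) = 3.773474
x=0.400000, p=3.773474:
  k1 = f(0.400000, 3.773474) = 8.414846
  k2 = f(0.600000, 5.456443) = 12.167868
  k3 = f(0.600000, 6.207047) = 13.841715
  k4 = f(0.800000, 9.310160) = 20.761656
  p ← 3.773474 + (0.4/6)·(k1 + 2k2 + 2k3 + k4) = 9.186518
p(0.8) ≈ 9.1865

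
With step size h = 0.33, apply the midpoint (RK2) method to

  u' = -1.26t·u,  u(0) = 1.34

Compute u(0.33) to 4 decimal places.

Midpoint: k1 = f(t_n, u_n); k2 = f(t_n + h/2, u_n + (h/2)·k1); u_{n+1} = u_n + h·k2.
t=0.000000, u=1.340000:
  k1 = f(0.000000, 1.340000) = 0.000000
  k2 = f(0.165000, 1.340000) = -0.278586
  u ← 1.340000 + 0.33·(-0.278586) = 1.248067
u(0.33) ≈ 1.2481

1.2481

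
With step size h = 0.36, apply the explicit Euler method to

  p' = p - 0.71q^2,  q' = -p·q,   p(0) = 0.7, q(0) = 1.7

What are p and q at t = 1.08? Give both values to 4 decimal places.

Euler on (p,q): p_{n+1} = p_n + h·p', q_{n+1} = q_n + h·q'.
0.000000: (0.700000, 1.700000); f=(-1.351900, -1.190000) → (0.213316, 1.271600)
0.360000: (0.213316, 1.271600); f=(-0.934730, -0.271253) → (-0.123187, 1.173949)
0.720000: (-0.123187, 1.173949); f=(-1.101678, 0.144615) → (-0.519791, 1.226011)
(p(1.08), q(1.08)) ≈ (-0.5198, 1.2260)

-0.5198, 1.2260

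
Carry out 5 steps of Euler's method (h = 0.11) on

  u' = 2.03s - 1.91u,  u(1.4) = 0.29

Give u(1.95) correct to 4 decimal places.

1.3188

Euler: u_{n+1} = u_n + h·f(s_n, u_n).
s=1.400000, u=0.290000: f=2.288100 → u ← 0.290000 + 0.11·2.288100 = 0.541691
s=1.510000, u=0.541691: f=2.030670 → u ← 0.541691 + 0.11·2.030670 = 0.765065
s=1.620000, u=0.765065: f=1.827326 → u ← 0.765065 + 0.11·1.827326 = 0.966071
s=1.730000, u=0.966071: f=1.666705 → u ← 0.966071 + 0.11·1.666705 = 1.149408
s=1.840000, u=1.149408: f=1.539830 → u ← 1.149408 + 0.11·1.539830 = 1.318790
u(1.95) ≈ 1.3188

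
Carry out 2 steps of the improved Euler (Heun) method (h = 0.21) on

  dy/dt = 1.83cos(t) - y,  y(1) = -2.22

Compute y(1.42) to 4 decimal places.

-1.2598

Heun: k1 = f(t_n, y_n); k2 = f(t_n + h, y_n + h·k1); y_{n+1} = y_n + (h/2)·(k1 + k2).
t=1.000000, y=-2.220000:
  k1 = f(1.000000, -2.220000) = 3.208753
  k2 = f(1.210000, -1.546162) = 2.192187
  y ← -2.220000 + (0.21/2)·(3.208753 + 2.192187) = -1.652901
t=1.210000, y=-1.652901:
  k1 = f(1.210000, -1.652901) = 2.298927
  k2 = f(1.420000, -1.170127) = 1.445039
  y ← -1.652901 + (0.21/2)·(2.298927 + 1.445039) = -1.259785
y(1.42) ≈ -1.2598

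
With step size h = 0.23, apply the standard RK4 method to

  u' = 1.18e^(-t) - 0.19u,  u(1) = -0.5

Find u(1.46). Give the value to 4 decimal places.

-0.3054

RK4: k1 = f(t_n, u_n); k2 = f(t_n + h/2, u_n + (h/2)·k1); k3 = f(t_n + h/2, u_n + (h/2)·k2); k4 = f(t_n + h, u_n + h·k3); u_{n+1} = u_n + (h/6)·(k1 + 2k2 + 2k3 + k4).
t=1.000000, u=-0.500000:
  k1 = f(1.000000, -0.500000) = 0.529098
  k2 = f(1.115000, -0.439154) = 0.470379
  k3 = f(1.115000, -0.445906) = 0.471662
  k4 = f(1.230000, -0.391518) = 0.419294
  u ← -0.500000 + (0.23/6)·(k1 + 2k2 + 2k3 + k4) = -0.391422
t=1.230000, u=-0.391422:
  k1 = f(1.230000, -0.391422) = 0.419275
  k2 = f(1.345000, -0.343205) = 0.372646
  k3 = f(1.345000, -0.348568) = 0.373665
  k4 = f(1.460000, -0.305479) = 0.332080
  u ← -0.391422 + (0.23/6)·(k1 + 2k2 + 2k3 + k4) = -0.305403
u(1.46) ≈ -0.3054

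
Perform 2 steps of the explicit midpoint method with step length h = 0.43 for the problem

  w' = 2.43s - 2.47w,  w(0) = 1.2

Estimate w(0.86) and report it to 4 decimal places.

0.8504

Midpoint: k1 = f(s_n, w_n); k2 = f(s_n + h/2, w_n + (h/2)·k1); w_{n+1} = w_n + h·k2.
s=0.000000, w=1.200000:
  k1 = f(0.000000, 1.200000) = -2.964000
  k2 = f(0.215000, 0.562740) = -0.867518
  w ← 1.200000 + 0.43·(-0.867518) = 0.826967
s=0.430000, w=0.826967:
  k1 = f(0.430000, 0.826967) = -0.997709
  k2 = f(0.645000, 0.612460) = 0.054574
  w ← 0.826967 + 0.43·0.054574 = 0.850434
w(0.86) ≈ 0.8504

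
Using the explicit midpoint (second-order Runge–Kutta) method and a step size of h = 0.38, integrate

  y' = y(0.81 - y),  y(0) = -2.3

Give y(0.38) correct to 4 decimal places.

-8.5140

Midpoint: k1 = f(t_n, y_n); k2 = f(t_n + h/2, y_n + (h/2)·k1); y_{n+1} = y_n + h·k2.
t=0.000000, y=-2.300000:
  k1 = f(0.000000, -2.300000) = -7.153000
  k2 = f(0.190000, -3.659070) = -16.352640
  y ← -2.300000 + 0.38·(-16.352640) = -8.514003
y(0.38) ≈ -8.5140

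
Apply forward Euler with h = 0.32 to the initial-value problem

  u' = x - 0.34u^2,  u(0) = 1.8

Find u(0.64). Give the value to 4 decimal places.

Euler: u_{n+1} = u_n + h·f(x_n, u_n).
x=0.000000, u=1.800000: f=-1.101600 → u ← 1.800000 + 0.32·(-1.101600) = 1.447488
x=0.320000, u=1.447488: f=-0.392375 → u ← 1.447488 + 0.32·(-0.392375) = 1.321928
u(0.64) ≈ 1.3219

1.3219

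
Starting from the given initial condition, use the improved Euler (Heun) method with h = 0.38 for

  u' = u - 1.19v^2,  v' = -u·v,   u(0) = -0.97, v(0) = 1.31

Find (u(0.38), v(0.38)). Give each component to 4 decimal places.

Heun on (u,v): k1 = f(t_n, state_n); k2 = f(t_n + h, state_n + h·k1); state_{n+1} = state_n + (h/2)·(k1 + k2).
0.000000: (-0.970000, 1.310000)
  k1 = (-3.012159, 1.270700)
  predictor → (-2.114620, 1.792866)
  k2 = (-5.939719, 3.791231)
  → (-2.670857, 2.271767)
(u(0.38), v(0.38)) ≈ (-2.6709, 2.2718)

-2.6709, 2.2718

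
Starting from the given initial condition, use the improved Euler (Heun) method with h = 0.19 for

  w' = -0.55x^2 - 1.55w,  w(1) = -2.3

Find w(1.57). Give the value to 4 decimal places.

Heun: k1 = f(x_n, w_n); k2 = f(x_n + h, w_n + h·k1); w_{n+1} = w_n + (h/2)·(k1 + k2).
x=1.000000, w=-2.300000:
  k1 = f(1.000000, -2.300000) = 3.015000
  k2 = f(1.190000, -1.727150) = 1.898227
  w ← -2.300000 + (0.19/2)·(3.015000 + 1.898227) = -1.833243
x=1.190000, w=-1.833243:
  k1 = f(1.190000, -1.833243) = 2.062672
  k2 = f(1.380000, -1.441336) = 1.186650
  w ← -1.833243 + (0.19/2)·(2.062672 + 1.186650) = -1.524558
x=1.380000, w=-1.524558:
  k1 = f(1.380000, -1.524558) = 1.315645
  k2 = f(1.570000, -1.274585) = 0.619912
  w ← -1.524558 + (0.19/2)·(1.315645 + 0.619912) = -1.340680
w(1.57) ≈ -1.3407

-1.3407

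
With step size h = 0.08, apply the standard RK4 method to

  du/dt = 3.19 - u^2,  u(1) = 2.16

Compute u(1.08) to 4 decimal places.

2.0599

RK4: k1 = f(t_n, u_n); k2 = f(t_n + h/2, u_n + (h/2)·k1); k3 = f(t_n + h/2, u_n + (h/2)·k2); k4 = f(t_n + h, u_n + h·k3); u_{n+1} = u_n + (h/6)·(k1 + 2k2 + 2k3 + k4).
t=1.000000, u=2.160000:
  k1 = f(1.000000, 2.160000) = -1.475600
  k2 = f(1.040000, 2.100976) = -1.224100
  k3 = f(1.040000, 2.111036) = -1.266473
  k4 = f(1.080000, 2.058682) = -1.048172
  u ← 2.160000 + (0.08/6)·(k1 + 2k2 + 2k3 + k4) = 2.059934
u(1.08) ≈ 2.0599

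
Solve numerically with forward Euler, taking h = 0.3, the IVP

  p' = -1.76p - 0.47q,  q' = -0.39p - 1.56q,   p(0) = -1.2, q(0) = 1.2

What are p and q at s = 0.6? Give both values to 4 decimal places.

-0.4570, 0.5004

Euler on (p,q): p_{n+1} = p_n + h·p', q_{n+1} = q_n + h·q'.
0.000000: (-1.200000, 1.200000); f=(1.548000, -1.404000) → (-0.735600, 0.778800)
0.300000: (-0.735600, 0.778800); f=(0.928620, -0.928044) → (-0.457014, 0.500387)
(p(0.6), q(0.6)) ≈ (-0.4570, 0.5004)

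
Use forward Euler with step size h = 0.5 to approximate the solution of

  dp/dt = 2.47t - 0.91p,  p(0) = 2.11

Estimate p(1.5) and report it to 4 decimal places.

Euler: p_{n+1} = p_n + h·f(t_n, p_n).
t=0.000000, p=2.110000: f=-1.920100 → p ← 2.110000 + 0.5·(-1.920100) = 1.149950
t=0.500000, p=1.149950: f=0.188546 → p ← 1.149950 + 0.5·0.188546 = 1.244223
t=1.000000, p=1.244223: f=1.337757 → p ← 1.244223 + 0.5·1.337757 = 1.913101
p(1.5) ≈ 1.9131

1.9131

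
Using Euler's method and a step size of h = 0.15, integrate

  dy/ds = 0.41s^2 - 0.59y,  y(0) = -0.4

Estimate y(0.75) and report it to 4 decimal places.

Euler: y_{n+1} = y_n + h·f(s_n, y_n).
s=0.000000, y=-0.400000: f=0.236000 → y ← -0.400000 + 0.15·0.236000 = -0.364600
s=0.150000, y=-0.364600: f=0.224339 → y ← -0.364600 + 0.15·0.224339 = -0.330949
s=0.300000, y=-0.330949: f=0.232160 → y ← -0.330949 + 0.15·0.232160 = -0.296125
s=0.450000, y=-0.296125: f=0.257739 → y ← -0.296125 + 0.15·0.257739 = -0.257464
s=0.600000, y=-0.257464: f=0.299504 → y ← -0.257464 + 0.15·0.299504 = -0.212539
y(0.75) ≈ -0.2125

-0.2125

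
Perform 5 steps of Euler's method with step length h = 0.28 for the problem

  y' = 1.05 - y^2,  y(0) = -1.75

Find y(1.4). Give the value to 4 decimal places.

-118.9341

Euler: y_{n+1} = y_n + h·f(x_n, y_n).
x=0.000000, y=-1.750000: f=-2.012500 → y ← -1.750000 + 0.28·(-2.012500) = -2.313500
x=0.280000, y=-2.313500: f=-4.302282 → y ← -2.313500 + 0.28·(-4.302282) = -3.518139
x=0.560000, y=-3.518139: f=-11.327302 → y ← -3.518139 + 0.28·(-11.327302) = -6.689784
x=0.840000, y=-6.689784: f=-43.703205 → y ← -6.689784 + 0.28·(-43.703205) = -18.926681
x=1.120000, y=-18.926681: f=-357.169260 → y ← -18.926681 + 0.28·(-357.169260) = -118.934074
y(1.4) ≈ -118.9341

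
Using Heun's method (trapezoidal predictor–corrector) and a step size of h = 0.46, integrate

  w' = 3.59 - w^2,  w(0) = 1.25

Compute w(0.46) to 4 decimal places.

1.4463

Heun: k1 = f(s_n, w_n); k2 = f(s_n + h, w_n + h·k1); w_{n+1} = w_n + (h/2)·(k1 + k2).
s=0.000000, w=1.250000:
  k1 = f(0.000000, 1.250000) = 2.027500
  k2 = f(0.460000, 2.182650) = -1.173961
  w ← 1.250000 + (0.46/2)·(2.027500 + (-1.173961)) = 1.446314
w(0.46) ≈ 1.4463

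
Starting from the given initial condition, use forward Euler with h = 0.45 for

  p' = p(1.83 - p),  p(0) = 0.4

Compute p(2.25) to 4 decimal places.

Euler: p_{n+1} = p_n + h·f(t_n, p_n).
t=0.000000, p=0.400000: f=0.572000 → p ← 0.400000 + 0.45·0.572000 = 0.657400
t=0.450000, p=0.657400: f=0.770867 → p ← 0.657400 + 0.45·0.770867 = 1.004290
t=0.900000, p=1.004290: f=0.829252 → p ← 1.004290 + 0.45·0.829252 = 1.377454
t=1.350000, p=1.377454: f=0.623362 → p ← 1.377454 + 0.45·0.623362 = 1.657966
t=1.800000, p=1.657966: f=0.285226 → p ← 1.657966 + 0.45·0.285226 = 1.786318
p(2.25) ≈ 1.7863

1.7863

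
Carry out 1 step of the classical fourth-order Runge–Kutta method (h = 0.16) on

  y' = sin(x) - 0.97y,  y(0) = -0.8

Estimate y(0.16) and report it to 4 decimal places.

-0.6729

RK4: k1 = f(x_n, y_n); k2 = f(x_n + h/2, y_n + (h/2)·k1); k3 = f(x_n + h/2, y_n + (h/2)·k2); k4 = f(x_n + h, y_n + h·k3); y_{n+1} = y_n + (h/6)·(k1 + 2k2 + 2k3 + k4).
x=0.000000, y=-0.800000:
  k1 = f(0.000000, -0.800000) = 0.776000
  k2 = f(0.080000, -0.737920) = 0.795697
  k3 = f(0.080000, -0.736344) = 0.794169
  k4 = f(0.160000, -0.672933) = 0.812063
  y ← -0.800000 + (0.16/6)·(k1 + 2k2 + 2k3 + k4) = -0.672859
y(0.16) ≈ -0.6729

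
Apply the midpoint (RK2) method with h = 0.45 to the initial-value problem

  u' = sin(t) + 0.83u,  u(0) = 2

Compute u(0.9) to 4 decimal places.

Midpoint: k1 = f(t_n, u_n); k2 = f(t_n + h/2, u_n + (h/2)·k1); u_{n+1} = u_n + h·k2.
t=0.000000, u=2.000000:
  k1 = f(0.000000, 2.000000) = 1.660000
  k2 = f(0.225000, 2.373500) = 2.193111
  u ← 2.000000 + 0.45·2.193111 = 2.986900
t=0.450000, u=2.986900:
  k1 = f(0.450000, 2.986900) = 2.914093
  k2 = f(0.675000, 3.642571) = 3.648231
  u ← 2.986900 + 0.45·3.648231 = 4.628604
u(0.9) ≈ 4.6286

4.6286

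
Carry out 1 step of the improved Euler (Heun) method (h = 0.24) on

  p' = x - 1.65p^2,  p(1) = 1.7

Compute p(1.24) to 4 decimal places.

Heun: k1 = f(x_n, p_n); k2 = f(x_n + h, p_n + h·k1); p_{n+1} = p_n + (h/2)·(k1 + k2).
x=1.000000, p=1.700000:
  k1 = f(1.000000, 1.700000) = -3.768500
  k2 = f(1.240000, 0.795560) = 0.195689
  p ← 1.700000 + (0.24/2)·(-3.768500 + 0.195689) = 1.271263
p(1.24) ≈ 1.2713

1.2713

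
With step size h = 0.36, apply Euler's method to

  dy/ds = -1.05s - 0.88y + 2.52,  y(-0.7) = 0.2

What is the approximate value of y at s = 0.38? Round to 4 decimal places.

Euler: y_{n+1} = y_n + h·f(s_n, y_n).
s=-0.700000, y=0.200000: f=3.079000 → y ← 0.200000 + 0.36·3.079000 = 1.308440
s=-0.340000, y=1.308440: f=1.725573 → y ← 1.308440 + 0.36·1.725573 = 1.929646
s=0.020000, y=1.929646: f=0.800911 → y ← 1.929646 + 0.36·0.800911 = 2.217974
y(0.38) ≈ 2.2180

2.2180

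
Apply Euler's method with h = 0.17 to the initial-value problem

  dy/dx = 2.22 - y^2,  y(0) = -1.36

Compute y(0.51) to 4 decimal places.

-1.0753

Euler: y_{n+1} = y_n + h·f(x_n, y_n).
x=0.000000, y=-1.360000: f=0.370400 → y ← -1.360000 + 0.17·0.370400 = -1.297032
x=0.170000, y=-1.297032: f=0.537708 → y ← -1.297032 + 0.17·0.537708 = -1.205622
x=0.340000, y=-1.205622: f=0.766476 → y ← -1.205622 + 0.17·0.766476 = -1.075321
y(0.51) ≈ -1.0753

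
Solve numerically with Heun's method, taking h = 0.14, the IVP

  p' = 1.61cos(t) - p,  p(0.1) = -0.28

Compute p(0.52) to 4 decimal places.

0.3323

Heun: k1 = f(t_n, p_n); k2 = f(t_n + h, p_n + h·k1); p_{n+1} = p_n + (h/2)·(k1 + k2).
t=0.100000, p=-0.280000:
  k1 = f(0.100000, -0.280000) = 1.881957
  k2 = f(0.240000, -0.016526) = 1.580380
  p ← -0.280000 + (0.14/2)·(1.881957 + 1.580380) = -0.037636
t=0.240000, p=-0.037636:
  k1 = f(0.240000, -0.037636) = 1.601491
  k2 = f(0.380000, 0.186572) = 1.308578
  p ← -0.037636 + (0.14/2)·(1.601491 + 1.308578) = 0.166068
t=0.380000, p=0.166068:
  k1 = f(0.380000, 0.166068) = 1.329082
  k2 = f(0.520000, 0.352140) = 1.045049
  p ← 0.166068 + (0.14/2)·(1.329082 + 1.045049) = 0.332258
p(0.52) ≈ 0.3323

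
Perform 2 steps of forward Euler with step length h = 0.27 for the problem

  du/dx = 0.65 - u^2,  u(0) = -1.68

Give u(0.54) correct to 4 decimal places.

Euler: u_{n+1} = u_n + h·f(x_n, u_n).
x=0.000000, u=-1.680000: f=-2.172400 → u ← -1.680000 + 0.27·(-2.172400) = -2.266548
x=0.270000, u=-2.266548: f=-4.487240 → u ← -2.266548 + 0.27·(-4.487240) = -3.478103
u(0.54) ≈ -3.4781

-3.4781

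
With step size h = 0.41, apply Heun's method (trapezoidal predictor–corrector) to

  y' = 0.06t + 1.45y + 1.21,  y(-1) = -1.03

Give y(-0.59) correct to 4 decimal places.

Heun: k1 = f(t_n, y_n); k2 = f(t_n + h, y_n + h·k1); y_{n+1} = y_n + (h/2)·(k1 + k2).
t=-1.000000, y=-1.030000:
  k1 = f(-1.000000, -1.030000) = -0.343500
  k2 = f(-0.590000, -1.170835) = -0.523111
  y ← -1.030000 + (0.41/2)·(-0.343500 + (-0.523111)) = -1.207655
y(-0.59) ≈ -1.2077

-1.2077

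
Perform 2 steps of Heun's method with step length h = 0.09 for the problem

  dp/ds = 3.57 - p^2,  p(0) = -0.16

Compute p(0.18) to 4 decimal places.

0.4689

Heun: k1 = f(s_n, p_n); k2 = f(s_n + h, p_n + h·k1); p_{n+1} = p_n + (h/2)·(k1 + k2).
s=0.000000, p=-0.160000:
  k1 = f(0.000000, -0.160000) = 3.544400
  k2 = f(0.090000, 0.158996) = 3.544720
  p ← -0.160000 + (0.09/2)·(3.544400 + 3.544720) = 0.159010
s=0.090000, p=0.159010:
  k1 = f(0.090000, 0.159010) = 3.544716
  k2 = f(0.180000, 0.478035) = 3.341483
  p ← 0.159010 + (0.09/2)·(3.544716 + 3.341483) = 0.468889
p(0.18) ≈ 0.4689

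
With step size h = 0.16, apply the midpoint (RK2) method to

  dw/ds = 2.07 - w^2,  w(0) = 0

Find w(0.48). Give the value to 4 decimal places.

Midpoint: k1 = f(s_n, w_n); k2 = f(s_n + h/2, w_n + (h/2)·k1); w_{n+1} = w_n + h·k2.
s=0.000000, w=0.000000:
  k1 = f(0.000000, 0.000000) = 2.070000
  k2 = f(0.080000, 0.165600) = 2.042577
  w ← 0.000000 + 0.16·2.042577 = 0.326812
s=0.160000, w=0.326812:
  k1 = f(0.160000, 0.326812) = 1.963194
  k2 = f(0.240000, 0.483868) = 1.835872
  w ← 0.326812 + 0.16·1.835872 = 0.620552
s=0.320000, w=0.620552:
  k1 = f(0.320000, 0.620552) = 1.684915
  k2 = f(0.400000, 0.755345) = 1.499454
  w ← 0.620552 + 0.16·1.499454 = 0.860464
w(0.48) ≈ 0.8605

0.8605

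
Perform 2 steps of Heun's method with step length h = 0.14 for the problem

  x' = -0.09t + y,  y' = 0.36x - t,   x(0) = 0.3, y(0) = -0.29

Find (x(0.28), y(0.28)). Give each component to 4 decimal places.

0.2165, -0.3031

Heun on (x,y): k1 = f(t_n, state_n); k2 = f(t_n + h, state_n + h·k1); state_{n+1} = state_n + (h/2)·(k1 + k2).
0.000000: (0.300000, -0.290000)
  k1 = (-0.290000, 0.108000)
  predictor → (0.259400, -0.274880)
  k2 = (-0.287480, -0.046616)
  → (0.259576, -0.285703)
0.140000: (0.259576, -0.285703)
  k1 = (-0.298303, -0.046552)
  predictor → (0.217814, -0.292220)
  k2 = (-0.317420, -0.201587)
  → (0.216476, -0.303073)
(x(0.28), y(0.28)) ≈ (0.2165, -0.3031)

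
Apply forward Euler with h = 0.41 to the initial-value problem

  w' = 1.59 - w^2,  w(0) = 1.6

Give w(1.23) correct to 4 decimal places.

1.2609

Euler: w_{n+1} = w_n + h·f(t_n, w_n).
t=0.000000, w=1.600000: f=-0.970000 → w ← 1.600000 + 0.41·(-0.970000) = 1.202300
t=0.410000, w=1.202300: f=0.144475 → w ← 1.202300 + 0.41·0.144475 = 1.261535
t=0.820000, w=1.261535: f=-0.001470 → w ← 1.261535 + 0.41·(-0.001470) = 1.260932
w(1.23) ≈ 1.2609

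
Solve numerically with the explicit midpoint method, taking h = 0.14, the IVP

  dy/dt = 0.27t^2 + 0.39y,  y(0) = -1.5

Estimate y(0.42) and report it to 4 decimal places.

-1.7601

Midpoint: k1 = f(t_n, y_n); k2 = f(t_n + h/2, y_n + (h/2)·k1); y_{n+1} = y_n + h·k2.
t=0.000000, y=-1.500000:
  k1 = f(0.000000, -1.500000) = -0.585000
  k2 = f(0.070000, -1.540950) = -0.599648
  y ← -1.500000 + 0.14·(-0.599648) = -1.583951
t=0.140000, y=-1.583951:
  k1 = f(0.140000, -1.583951) = -0.612449
  k2 = f(0.210000, -1.626822) = -0.622554
  y ← -1.583951 + 0.14·(-0.622554) = -1.671108
t=0.280000, y=-1.671108:
  k1 = f(0.280000, -1.671108) = -0.630564
  k2 = f(0.350000, -1.715248) = -0.635872
  y ← -1.671108 + 0.14·(-0.635872) = -1.760130
y(0.42) ≈ -1.7601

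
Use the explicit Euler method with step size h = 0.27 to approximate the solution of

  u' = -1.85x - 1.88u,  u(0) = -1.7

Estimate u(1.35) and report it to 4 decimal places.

Euler: u_{n+1} = u_n + h·f(x_n, u_n).
x=0.000000, u=-1.700000: f=3.196000 → u ← -1.700000 + 0.27·3.196000 = -0.837080
x=0.270000, u=-0.837080: f=1.074210 → u ← -0.837080 + 0.27·1.074210 = -0.547043
x=0.540000, u=-0.547043: f=0.029441 → u ← -0.547043 + 0.27·0.029441 = -0.539094
x=0.810000, u=-0.539094: f=-0.485003 → u ← -0.539094 + 0.27·(-0.485003) = -0.670045
x=1.080000, u=-0.670045: f=-0.738316 → u ← -0.670045 + 0.27·(-0.738316) = -0.869390
u(1.35) ≈ -0.8694

-0.8694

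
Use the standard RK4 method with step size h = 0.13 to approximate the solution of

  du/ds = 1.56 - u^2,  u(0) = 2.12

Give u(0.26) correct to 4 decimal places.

1.6391

RK4: k1 = f(s_n, u_n); k2 = f(s_n + h/2, u_n + (h/2)·k1); k3 = f(s_n + h/2, u_n + (h/2)·k2); k4 = f(s_n + h, u_n + h·k3); u_{n+1} = u_n + (h/6)·(k1 + 2k2 + 2k3 + k4).
s=0.000000, u=2.120000:
  k1 = f(0.000000, 2.120000) = -2.934400
  k2 = f(0.065000, 1.929264) = -2.162060
  k3 = f(0.065000, 1.979466) = -2.358286
  k4 = f(0.130000, 1.813423) = -1.728502
  u ← 2.120000 + (0.13/6)·(k1 + 2k2 + 2k3 + k4) = 1.823089
s=0.130000, u=1.823089:
  k1 = f(0.130000, 1.823089) = -1.763653
  k2 = f(0.195000, 1.708451) = -1.358806
  k3 = f(0.195000, 1.734766) = -1.449414
  k4 = f(0.260000, 1.634665) = -1.112129
  u ← 1.823089 + (0.13/6)·(k1 + 2k2 + 2k3 + k4) = 1.639091
u(0.26) ≈ 1.6391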